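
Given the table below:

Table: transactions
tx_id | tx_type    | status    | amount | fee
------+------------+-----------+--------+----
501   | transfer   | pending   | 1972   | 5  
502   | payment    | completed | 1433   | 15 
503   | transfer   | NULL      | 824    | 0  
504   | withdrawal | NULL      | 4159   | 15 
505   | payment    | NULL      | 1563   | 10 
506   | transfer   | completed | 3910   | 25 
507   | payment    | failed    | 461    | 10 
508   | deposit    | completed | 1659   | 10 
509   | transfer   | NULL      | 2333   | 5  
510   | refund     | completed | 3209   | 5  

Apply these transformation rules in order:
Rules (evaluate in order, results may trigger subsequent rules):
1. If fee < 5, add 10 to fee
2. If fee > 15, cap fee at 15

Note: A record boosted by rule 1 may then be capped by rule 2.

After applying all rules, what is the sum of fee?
100

Step 1: Apply rule 1 to records with fee < 5
  - 1 records get bonus of 10
  - Of these, 0 records then exceed 15 and get capped
Step 2: Apply rule 2 to records with fee > 15
  - 1 records (original) are capped
Step 3: Calculate final sum = 100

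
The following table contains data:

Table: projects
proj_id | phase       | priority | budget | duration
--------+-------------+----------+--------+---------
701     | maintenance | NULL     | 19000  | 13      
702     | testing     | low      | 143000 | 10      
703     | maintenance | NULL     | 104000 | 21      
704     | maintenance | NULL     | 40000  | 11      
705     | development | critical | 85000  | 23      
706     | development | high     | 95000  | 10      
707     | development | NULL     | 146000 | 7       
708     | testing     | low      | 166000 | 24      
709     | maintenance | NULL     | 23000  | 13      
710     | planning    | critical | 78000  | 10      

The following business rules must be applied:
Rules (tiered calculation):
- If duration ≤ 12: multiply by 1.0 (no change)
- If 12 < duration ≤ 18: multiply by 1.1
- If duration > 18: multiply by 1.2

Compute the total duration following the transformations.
158.2

Step 1: Tier 1 (duration ≤ 12): 5 records, sum = 48 × 1.0 = 48.0
Step 2: Tier 2 (12 < duration ≤ 18): 2 records, sum = 26 × 1.1 = 28.6
Step 3: Tier 3 (duration > 18): 3 records, sum = 68 × 1.2 = 81.6
Step 4: Final sum = 48.0 + 28.6 + 81.6 = 158.2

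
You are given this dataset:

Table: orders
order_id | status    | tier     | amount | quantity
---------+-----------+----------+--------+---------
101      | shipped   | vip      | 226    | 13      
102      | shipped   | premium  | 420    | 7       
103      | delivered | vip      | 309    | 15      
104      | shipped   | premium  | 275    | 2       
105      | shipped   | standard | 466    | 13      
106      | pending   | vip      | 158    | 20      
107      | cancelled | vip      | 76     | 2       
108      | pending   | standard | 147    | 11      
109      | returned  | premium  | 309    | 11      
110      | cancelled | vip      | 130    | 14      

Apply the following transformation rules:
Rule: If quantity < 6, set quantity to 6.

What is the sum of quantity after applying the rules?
116

Step 1: 2 records have quantity < 6
Step 2: These records originally summed to 4
Step 3: After setting to minimum: 2 × 6 = 12
Step 4: Unaffected records sum: 104
Step 5: Final sum = 12 + 104 = 116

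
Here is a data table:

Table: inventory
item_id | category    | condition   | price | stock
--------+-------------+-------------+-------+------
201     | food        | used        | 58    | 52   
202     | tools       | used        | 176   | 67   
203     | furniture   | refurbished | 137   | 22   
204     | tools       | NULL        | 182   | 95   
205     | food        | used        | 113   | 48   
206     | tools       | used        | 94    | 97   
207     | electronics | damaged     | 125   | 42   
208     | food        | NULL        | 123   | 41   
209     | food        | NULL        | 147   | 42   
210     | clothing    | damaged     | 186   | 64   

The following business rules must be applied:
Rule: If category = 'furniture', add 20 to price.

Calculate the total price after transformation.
1361

Step 1: Count records where category = 'furniture': 1
Step 2: Total bonus added: 1 × 20 = 20
Step 3: Original sum of price: 1341
Step 4: Final sum = 1341 + 20 = 1361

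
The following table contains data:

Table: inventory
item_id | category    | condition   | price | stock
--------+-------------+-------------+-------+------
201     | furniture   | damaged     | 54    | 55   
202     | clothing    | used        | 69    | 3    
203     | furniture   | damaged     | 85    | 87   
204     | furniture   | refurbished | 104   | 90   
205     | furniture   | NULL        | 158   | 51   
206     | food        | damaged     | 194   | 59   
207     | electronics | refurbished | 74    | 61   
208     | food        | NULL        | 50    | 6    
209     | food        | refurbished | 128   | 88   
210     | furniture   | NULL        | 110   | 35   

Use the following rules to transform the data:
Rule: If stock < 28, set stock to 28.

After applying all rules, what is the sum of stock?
582

Step 1: 2 records have stock < 28
Step 2: These records originally summed to 9
Step 3: After setting to minimum: 2 × 28 = 56
Step 4: Unaffected records sum: 526
Step 5: Final sum = 56 + 526 = 582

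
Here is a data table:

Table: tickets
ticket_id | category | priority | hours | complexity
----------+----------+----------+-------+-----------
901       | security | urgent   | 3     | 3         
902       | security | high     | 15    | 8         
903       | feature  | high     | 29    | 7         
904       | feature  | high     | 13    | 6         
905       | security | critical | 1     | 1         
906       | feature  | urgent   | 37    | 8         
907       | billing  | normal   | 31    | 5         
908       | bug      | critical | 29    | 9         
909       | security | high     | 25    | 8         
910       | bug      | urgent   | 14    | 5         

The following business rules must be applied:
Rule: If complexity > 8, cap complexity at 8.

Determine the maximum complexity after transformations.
8

Step 1: Original maximum complexity = 9
Step 2: Apply cap at 8
Step 3: 1 records had complexity > 8 and were capped
Step 4: Maximum after transformation = 8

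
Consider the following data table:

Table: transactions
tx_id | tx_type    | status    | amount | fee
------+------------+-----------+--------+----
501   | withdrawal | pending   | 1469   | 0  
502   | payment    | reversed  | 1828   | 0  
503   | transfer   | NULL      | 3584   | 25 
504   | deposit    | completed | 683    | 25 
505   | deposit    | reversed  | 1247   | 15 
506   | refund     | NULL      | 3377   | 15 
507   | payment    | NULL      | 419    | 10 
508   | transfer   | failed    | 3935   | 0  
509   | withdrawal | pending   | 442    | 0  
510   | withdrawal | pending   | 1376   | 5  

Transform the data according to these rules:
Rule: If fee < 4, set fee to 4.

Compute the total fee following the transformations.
111

Step 1: 4 records have fee < 4
Step 2: These records originally summed to 0
Step 3: After setting to minimum: 4 × 4 = 16
Step 4: Unaffected records sum: 95
Step 5: Final sum = 16 + 95 = 111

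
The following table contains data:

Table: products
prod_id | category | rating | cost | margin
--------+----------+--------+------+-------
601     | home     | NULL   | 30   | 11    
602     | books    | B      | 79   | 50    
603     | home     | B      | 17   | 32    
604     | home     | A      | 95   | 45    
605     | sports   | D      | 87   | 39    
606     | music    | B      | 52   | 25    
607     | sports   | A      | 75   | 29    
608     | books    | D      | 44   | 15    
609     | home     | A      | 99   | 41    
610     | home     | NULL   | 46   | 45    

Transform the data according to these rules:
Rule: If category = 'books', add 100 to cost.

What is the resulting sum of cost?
824

Step 1: Count records where category = 'books': 2
Step 2: Total bonus added: 2 × 100 = 200
Step 3: Original sum of cost: 624
Step 4: Final sum = 624 + 200 = 824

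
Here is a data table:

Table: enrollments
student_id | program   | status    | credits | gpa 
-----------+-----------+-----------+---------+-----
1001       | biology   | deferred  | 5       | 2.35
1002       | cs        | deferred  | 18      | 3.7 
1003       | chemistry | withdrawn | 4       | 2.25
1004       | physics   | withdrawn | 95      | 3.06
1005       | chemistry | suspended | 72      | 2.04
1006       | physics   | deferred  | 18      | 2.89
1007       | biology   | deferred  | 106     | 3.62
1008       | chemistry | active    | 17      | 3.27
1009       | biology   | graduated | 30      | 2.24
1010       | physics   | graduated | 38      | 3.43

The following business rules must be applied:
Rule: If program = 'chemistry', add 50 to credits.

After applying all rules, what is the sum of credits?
553

Step 1: Count records where program = 'chemistry': 3
Step 2: Total bonus added: 3 × 50 = 150
Step 3: Original sum of credits: 403
Step 4: Final sum = 403 + 150 = 553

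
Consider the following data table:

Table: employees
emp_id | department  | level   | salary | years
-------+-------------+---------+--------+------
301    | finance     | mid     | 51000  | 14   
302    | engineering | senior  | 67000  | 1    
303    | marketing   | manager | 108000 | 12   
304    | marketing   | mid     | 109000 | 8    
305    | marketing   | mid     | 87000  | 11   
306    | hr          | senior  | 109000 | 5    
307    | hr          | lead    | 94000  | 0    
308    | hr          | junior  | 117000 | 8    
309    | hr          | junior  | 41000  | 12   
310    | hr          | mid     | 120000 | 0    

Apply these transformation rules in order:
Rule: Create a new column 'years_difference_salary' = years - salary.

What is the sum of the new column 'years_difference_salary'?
-902929

Step 1: For each record, compute years - salary
Example calculations:
  14 - 51000 = -50986
  1 - 67000 = -66999
  12 - 108000 = -107988
  ...
Step 2: Sum all derived values
Step 3: Total = -902929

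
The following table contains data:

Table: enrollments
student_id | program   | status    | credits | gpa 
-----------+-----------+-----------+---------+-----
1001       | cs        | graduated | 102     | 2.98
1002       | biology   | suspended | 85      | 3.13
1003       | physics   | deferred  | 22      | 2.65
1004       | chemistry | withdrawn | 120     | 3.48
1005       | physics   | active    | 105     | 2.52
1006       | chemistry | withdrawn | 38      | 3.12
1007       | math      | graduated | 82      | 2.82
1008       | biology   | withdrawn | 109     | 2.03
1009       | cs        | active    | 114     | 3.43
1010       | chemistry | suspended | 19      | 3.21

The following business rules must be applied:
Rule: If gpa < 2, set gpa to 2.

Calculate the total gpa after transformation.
29.37

Step 1: 0 records have gpa < 2
Step 2: These records originally summed to 0
Step 3: After setting to minimum: 0 × 2 = 0
Step 4: Unaffected records sum: 29.37
Step 5: Final sum = 0 + 29.37 = 29.37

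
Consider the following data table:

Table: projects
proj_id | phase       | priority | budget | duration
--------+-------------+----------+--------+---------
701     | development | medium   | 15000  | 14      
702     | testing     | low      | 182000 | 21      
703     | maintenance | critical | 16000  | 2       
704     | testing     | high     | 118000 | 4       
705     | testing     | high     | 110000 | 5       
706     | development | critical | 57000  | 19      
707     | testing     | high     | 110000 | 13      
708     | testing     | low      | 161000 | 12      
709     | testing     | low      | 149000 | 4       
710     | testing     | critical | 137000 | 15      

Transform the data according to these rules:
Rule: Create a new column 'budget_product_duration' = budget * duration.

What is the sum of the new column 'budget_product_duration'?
12182000

Step 1: For each record, compute budget * duration
Example calculations:
  15000 * 14 = 210000
  182000 * 21 = 3822000
  16000 * 2 = 32000
  ...
Step 2: Sum all derived values
Step 3: Total = 12182000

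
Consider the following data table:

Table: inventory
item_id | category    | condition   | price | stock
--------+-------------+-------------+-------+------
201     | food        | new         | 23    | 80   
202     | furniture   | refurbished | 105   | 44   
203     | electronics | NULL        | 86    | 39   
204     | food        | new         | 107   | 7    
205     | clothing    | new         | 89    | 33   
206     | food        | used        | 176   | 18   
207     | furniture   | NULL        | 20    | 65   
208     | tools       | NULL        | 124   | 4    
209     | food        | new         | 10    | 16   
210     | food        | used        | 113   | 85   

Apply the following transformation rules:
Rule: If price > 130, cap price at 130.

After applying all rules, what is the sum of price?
807

Step 1: 1 records have price > 130
Step 2: These records originally summed to 176
Step 3: After capping: 1 × 130 = 130
Step 4: Unaffected records sum: 677
Step 5: Final sum = 130 + 677 = 807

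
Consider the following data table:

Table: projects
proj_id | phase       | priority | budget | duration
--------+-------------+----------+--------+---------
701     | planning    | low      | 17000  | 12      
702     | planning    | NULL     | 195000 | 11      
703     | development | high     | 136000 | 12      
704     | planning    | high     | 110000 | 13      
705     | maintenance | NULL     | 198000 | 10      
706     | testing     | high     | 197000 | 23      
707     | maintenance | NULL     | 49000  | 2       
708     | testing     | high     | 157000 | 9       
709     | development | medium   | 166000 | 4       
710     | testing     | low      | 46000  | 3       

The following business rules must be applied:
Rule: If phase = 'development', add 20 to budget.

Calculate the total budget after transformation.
1271040

Step 1: Count records where phase = 'development': 2
Step 2: Total bonus added: 2 × 20 = 40
Step 3: Original sum of budget: 1271000
Step 4: Final sum = 1271000 + 40 = 1271040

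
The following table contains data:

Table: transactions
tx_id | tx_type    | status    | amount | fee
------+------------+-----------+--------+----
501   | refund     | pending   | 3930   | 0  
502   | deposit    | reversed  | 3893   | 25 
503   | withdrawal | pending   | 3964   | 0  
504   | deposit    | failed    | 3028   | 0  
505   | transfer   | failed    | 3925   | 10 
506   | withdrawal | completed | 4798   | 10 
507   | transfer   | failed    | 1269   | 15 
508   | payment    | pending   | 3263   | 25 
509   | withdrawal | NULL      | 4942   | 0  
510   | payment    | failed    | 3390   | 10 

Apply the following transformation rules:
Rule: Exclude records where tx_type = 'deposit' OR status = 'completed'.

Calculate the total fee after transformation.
60

Step 1: Find records where tx_type = 'deposit' OR status = 'completed'
Step 2: 3 records match, summing to 35
Step 3: Original sum: 95
Step 4: Remaining sum = 95 - 35 = 60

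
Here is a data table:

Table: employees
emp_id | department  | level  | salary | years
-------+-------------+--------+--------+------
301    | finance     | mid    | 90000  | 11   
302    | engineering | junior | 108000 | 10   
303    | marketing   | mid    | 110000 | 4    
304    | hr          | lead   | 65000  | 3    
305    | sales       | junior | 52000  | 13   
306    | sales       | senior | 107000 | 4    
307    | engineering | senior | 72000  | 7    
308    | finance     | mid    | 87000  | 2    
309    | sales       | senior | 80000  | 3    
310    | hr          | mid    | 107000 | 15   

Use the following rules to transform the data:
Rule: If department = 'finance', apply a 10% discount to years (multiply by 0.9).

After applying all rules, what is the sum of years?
70.7

Step 1: Records with department = 'finance' have total years = 13
Step 2: Apply multiplier: 13 × 0.9 = 11.7
Step 3: Other records total: 59
Step 4: Final sum = 11.7 + 59 = 70.7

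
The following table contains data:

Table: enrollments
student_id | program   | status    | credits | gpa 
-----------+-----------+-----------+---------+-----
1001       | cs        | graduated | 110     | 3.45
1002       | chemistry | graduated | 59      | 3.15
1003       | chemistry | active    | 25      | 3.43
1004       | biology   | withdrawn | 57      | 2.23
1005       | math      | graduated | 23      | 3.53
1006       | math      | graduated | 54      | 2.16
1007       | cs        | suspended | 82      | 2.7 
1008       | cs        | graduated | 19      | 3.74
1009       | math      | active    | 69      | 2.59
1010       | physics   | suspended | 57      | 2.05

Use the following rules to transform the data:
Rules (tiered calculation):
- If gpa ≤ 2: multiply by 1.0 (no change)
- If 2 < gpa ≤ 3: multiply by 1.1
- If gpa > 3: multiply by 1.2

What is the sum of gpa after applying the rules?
33.66

Step 1: Tier 1 (gpa ≤ 2): 0 records, sum = 0 × 1.0 = 0.0
Step 2: Tier 2 (2 < gpa ≤ 3): 5 records, sum = 11.73 × 1.1 = 12.9
Step 3: Tier 3 (gpa > 3): 5 records, sum = 17.3 × 1.2 = 20.76
Step 4: Final sum = 0.0 + 12.9 + 20.76 = 33.66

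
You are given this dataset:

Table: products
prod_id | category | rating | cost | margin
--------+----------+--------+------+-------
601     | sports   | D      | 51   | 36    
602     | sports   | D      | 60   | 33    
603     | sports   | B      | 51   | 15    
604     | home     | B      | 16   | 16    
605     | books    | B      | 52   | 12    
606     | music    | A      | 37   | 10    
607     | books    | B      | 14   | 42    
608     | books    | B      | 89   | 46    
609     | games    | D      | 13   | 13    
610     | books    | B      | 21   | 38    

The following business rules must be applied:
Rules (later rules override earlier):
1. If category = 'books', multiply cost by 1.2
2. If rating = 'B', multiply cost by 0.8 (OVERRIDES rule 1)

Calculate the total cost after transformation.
355.4

Step 1: Rule 2 takes priority for records with rating = 'B'
  - 6 records: 243 × 0.8 = 194.4
Step 2: Rule 1 applies to remaining records with category = 'books'
  - 0 records: 0 × 1.2 = 0.0
Step 3: Other records unchanged: 161
Step 4: Final sum = 194.4 + 0.0 + 161 = 355.4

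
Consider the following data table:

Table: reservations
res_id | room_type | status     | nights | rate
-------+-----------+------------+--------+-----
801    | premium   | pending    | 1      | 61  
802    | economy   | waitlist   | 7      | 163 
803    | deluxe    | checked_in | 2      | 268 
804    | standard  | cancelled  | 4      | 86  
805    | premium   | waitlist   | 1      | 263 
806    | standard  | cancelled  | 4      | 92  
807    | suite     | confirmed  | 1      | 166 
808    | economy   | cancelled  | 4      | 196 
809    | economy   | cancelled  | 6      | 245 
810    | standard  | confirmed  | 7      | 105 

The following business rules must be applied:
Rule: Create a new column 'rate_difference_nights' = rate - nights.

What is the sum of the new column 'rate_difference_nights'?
1608

Step 1: For each record, compute rate - nights
Example calculations:
  61 - 1 = 60
  163 - 7 = 156
  268 - 2 = 266
  ...
Step 2: Sum all derived values
Step 3: Total = 1608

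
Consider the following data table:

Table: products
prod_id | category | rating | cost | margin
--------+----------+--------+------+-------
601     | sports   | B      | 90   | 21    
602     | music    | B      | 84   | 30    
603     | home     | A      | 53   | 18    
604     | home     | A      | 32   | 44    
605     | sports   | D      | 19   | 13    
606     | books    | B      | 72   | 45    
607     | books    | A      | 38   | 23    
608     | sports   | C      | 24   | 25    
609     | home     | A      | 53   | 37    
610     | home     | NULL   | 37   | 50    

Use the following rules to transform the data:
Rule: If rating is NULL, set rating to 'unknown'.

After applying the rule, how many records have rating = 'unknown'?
1

Step 1: Count records where rating IS NULL
Step 2: Found 1 records with NULL rating
Step 3: These records will have rating set to 'unknown'
Step 4: Records already having rating = 'unknown': 0
Step 5: Answer: 1 + 0 = 1 records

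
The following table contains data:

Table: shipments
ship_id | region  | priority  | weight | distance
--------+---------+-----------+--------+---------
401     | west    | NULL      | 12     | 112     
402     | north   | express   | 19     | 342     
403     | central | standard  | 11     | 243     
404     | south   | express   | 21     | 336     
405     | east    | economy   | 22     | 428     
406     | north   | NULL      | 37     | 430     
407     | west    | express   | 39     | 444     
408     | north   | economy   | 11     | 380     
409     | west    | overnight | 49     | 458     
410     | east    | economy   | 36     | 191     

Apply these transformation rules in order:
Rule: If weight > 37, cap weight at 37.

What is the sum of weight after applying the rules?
243

Step 1: 2 records have weight > 37
Step 2: These records originally summed to 88
Step 3: After capping: 2 × 37 = 74
Step 4: Unaffected records sum: 169
Step 5: Final sum = 74 + 169 = 243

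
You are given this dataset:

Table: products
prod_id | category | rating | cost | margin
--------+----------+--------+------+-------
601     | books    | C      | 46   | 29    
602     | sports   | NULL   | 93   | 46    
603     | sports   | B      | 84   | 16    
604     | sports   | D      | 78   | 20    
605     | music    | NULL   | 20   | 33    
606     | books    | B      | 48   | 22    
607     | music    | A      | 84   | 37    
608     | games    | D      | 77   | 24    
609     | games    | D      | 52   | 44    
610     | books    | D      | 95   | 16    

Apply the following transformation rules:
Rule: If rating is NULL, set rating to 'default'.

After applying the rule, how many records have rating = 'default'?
2

Step 1: Count records where rating IS NULL
Step 2: Found 2 records with NULL rating
Step 3: These records will have rating set to 'default'
Step 4: Records already having rating = 'default': 0
Step 5: Answer: 2 + 0 = 2 records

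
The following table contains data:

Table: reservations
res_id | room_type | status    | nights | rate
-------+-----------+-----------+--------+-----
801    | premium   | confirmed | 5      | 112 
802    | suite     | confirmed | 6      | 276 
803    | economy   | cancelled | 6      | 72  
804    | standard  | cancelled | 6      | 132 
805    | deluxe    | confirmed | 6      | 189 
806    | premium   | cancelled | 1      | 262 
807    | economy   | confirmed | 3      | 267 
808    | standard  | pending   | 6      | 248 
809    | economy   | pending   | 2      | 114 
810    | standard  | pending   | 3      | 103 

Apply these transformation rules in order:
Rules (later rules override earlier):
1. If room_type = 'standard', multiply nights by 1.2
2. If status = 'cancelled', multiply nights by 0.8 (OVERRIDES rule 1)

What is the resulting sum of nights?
43.2

Step 1: Rule 2 takes priority for records with status = 'cancelled'
  - 3 records: 13 × 0.8 = 10.4
Step 2: Rule 1 applies to remaining records with room_type = 'standard'
  - 2 records: 9 × 1.2 = 10.8
Step 3: Other records unchanged: 22
Step 4: Final sum = 10.4 + 10.8 + 22 = 43.2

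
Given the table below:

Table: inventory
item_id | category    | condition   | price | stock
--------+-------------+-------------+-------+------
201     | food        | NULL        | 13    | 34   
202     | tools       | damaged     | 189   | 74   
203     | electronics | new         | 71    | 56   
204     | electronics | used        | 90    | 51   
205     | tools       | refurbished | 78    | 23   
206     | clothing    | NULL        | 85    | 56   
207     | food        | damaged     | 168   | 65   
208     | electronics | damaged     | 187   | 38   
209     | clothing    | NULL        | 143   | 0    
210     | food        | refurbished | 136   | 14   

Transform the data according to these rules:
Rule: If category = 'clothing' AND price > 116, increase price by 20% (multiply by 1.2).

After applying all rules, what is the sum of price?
1188.6

Step 1: Find records where category = 'clothing' AND price > 116
Step 2: 1 records match, summing to 143
Step 3: After multiplier: 143 × 1.2 = 171.6
Step 4: Unaffected records sum: 1017
Step 5: Final sum = 171.6 + 1017 = 1188.6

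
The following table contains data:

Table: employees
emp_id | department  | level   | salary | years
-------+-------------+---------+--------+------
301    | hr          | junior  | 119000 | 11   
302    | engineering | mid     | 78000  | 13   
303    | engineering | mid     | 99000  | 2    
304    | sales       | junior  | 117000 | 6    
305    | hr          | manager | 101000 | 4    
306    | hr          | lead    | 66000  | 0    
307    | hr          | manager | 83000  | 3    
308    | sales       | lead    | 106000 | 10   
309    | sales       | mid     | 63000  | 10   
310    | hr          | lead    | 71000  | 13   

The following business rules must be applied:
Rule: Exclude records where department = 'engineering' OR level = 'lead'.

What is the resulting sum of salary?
483000

Step 1: Find records where department = 'engineering' OR level = 'lead'
Step 2: 5 records match, summing to 420000
Step 3: Original sum: 903000
Step 4: Remaining sum = 903000 - 420000 = 483000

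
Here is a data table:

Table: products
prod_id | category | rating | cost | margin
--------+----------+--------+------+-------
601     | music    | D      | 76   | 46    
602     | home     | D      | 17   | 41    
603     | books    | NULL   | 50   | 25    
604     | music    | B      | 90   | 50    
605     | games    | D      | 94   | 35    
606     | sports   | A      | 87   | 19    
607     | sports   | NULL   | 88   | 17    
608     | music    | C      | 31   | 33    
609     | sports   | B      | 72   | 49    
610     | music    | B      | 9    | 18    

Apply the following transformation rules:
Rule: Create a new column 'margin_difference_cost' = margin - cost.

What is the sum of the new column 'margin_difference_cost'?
-281

Step 1: For each record, compute margin - cost
Example calculations:
  46 - 76 = -30
  41 - 17 = 24
  25 - 50 = -25
  ...
Step 2: Sum all derived values
Step 3: Total = -281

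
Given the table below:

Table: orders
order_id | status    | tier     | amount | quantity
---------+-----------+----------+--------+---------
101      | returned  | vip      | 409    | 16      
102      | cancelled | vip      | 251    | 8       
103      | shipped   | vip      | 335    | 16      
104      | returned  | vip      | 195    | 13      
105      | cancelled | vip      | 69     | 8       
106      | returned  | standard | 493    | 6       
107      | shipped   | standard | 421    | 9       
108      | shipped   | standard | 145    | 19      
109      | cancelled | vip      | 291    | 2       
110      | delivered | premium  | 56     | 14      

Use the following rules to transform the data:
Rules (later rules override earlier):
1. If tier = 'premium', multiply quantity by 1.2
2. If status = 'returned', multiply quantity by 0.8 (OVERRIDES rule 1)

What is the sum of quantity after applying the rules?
106.8

Step 1: Rule 2 takes priority for records with status = 'returned'
  - 3 records: 35 × 0.8 = 28.0
Step 2: Rule 1 applies to remaining records with tier = 'premium'
  - 1 records: 14 × 1.2 = 16.8
Step 3: Other records unchanged: 62
Step 4: Final sum = 28.0 + 16.8 + 62 = 106.8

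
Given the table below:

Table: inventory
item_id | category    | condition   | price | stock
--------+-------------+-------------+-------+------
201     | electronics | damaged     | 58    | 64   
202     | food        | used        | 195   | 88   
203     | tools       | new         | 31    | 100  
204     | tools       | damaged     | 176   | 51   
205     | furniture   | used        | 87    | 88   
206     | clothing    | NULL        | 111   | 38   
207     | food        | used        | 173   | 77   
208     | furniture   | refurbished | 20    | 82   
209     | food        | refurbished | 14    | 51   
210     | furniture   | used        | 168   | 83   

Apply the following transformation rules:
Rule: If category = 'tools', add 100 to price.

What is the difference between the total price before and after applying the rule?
200

Step 1: Original sum of price = 1033
Step 2: 2 records have category = 'tools'
Step 3: Each affected record changes by 100
Step 4: Total change = 2 × 100 = 200
Step 5: New sum = 1033 + 200 = 1233
Step 6: Difference = |1233 - 1033| = 200
        (Sum increased by 200)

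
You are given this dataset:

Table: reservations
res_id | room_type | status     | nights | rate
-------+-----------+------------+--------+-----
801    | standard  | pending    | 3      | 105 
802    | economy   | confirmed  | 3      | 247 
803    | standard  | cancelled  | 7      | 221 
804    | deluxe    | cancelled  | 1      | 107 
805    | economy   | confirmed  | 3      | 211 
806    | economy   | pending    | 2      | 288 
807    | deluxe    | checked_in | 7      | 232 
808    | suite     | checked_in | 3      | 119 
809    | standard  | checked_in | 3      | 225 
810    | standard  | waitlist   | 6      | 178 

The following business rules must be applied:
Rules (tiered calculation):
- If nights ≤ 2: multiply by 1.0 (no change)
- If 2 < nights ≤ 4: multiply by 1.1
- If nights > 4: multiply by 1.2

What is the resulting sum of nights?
43.5

Step 1: Tier 1 (nights ≤ 2): 2 records, sum = 3 × 1.0 = 3.0
Step 2: Tier 2 (2 < nights ≤ 4): 5 records, sum = 15 × 1.1 = 16.5
Step 3: Tier 3 (nights > 4): 3 records, sum = 20 × 1.2 = 24.0
Step 4: Final sum = 3.0 + 16.5 + 24.0 = 43.5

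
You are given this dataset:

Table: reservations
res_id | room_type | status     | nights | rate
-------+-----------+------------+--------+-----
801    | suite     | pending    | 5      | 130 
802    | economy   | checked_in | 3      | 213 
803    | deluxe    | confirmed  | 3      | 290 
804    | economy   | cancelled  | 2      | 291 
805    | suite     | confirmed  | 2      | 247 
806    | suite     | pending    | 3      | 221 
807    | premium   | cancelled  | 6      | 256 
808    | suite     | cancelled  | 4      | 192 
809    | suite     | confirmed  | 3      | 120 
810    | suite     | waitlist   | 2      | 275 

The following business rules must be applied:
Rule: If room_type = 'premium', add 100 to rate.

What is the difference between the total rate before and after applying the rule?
100

Step 1: Original sum of rate = 2235
Step 2: 1 records have room_type = 'premium'
Step 3: Each affected record changes by 100
Step 4: Total change = 1 × 100 = 100
Step 5: New sum = 2235 + 100 = 2335
Step 6: Difference = |2335 - 2235| = 100
        (Sum increased by 100)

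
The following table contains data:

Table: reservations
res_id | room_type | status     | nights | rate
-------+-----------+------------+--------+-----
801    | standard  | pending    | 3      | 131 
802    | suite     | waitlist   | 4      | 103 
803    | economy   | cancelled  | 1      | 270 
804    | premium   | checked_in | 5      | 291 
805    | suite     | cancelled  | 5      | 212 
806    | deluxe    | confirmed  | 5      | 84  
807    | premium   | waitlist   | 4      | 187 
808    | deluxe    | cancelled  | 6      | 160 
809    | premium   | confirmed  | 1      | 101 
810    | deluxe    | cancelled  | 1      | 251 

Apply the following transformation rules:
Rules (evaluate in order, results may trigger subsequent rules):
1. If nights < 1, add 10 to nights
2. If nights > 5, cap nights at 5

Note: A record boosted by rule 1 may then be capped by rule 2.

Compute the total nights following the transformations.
34

Step 1: Apply rule 1 to records with nights < 1
  - 0 records get bonus of 10
  - Of these, 0 records then exceed 5 and get capped
Step 2: Apply rule 2 to records with nights > 5
  - 1 records (original) are capped
Step 3: Calculate final sum = 34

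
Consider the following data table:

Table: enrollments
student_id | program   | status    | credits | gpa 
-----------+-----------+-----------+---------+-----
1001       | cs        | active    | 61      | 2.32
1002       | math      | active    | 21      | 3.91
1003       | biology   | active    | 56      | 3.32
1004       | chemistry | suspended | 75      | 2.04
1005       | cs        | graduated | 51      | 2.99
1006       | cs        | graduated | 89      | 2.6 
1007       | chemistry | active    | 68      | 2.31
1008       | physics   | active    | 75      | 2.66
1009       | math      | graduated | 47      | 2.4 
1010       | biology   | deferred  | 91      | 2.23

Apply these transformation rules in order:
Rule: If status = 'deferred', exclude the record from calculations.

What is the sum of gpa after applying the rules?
24.55

Step 1: Identify records where status = 'deferred'
Step 2: The excluded records sum to 2.23
Step 3: Original total gpa = 26.78
Step 4: Remaining total = 26.78 - 2.23 = 24.55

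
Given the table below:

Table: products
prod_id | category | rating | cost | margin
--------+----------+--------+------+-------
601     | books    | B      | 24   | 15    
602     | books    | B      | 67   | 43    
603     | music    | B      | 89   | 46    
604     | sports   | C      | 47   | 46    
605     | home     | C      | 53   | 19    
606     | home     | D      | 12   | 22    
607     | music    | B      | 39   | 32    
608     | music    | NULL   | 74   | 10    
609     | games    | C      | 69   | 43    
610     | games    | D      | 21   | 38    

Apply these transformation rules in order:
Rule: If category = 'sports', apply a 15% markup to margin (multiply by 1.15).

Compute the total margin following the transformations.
320.9

Step 1: Records with category = 'sports' have total margin = 46
Step 2: Apply multiplier: 46 × 1.15 = 52.9
Step 3: Other records total: 268
Step 4: Final sum = 52.9 + 268 = 320.9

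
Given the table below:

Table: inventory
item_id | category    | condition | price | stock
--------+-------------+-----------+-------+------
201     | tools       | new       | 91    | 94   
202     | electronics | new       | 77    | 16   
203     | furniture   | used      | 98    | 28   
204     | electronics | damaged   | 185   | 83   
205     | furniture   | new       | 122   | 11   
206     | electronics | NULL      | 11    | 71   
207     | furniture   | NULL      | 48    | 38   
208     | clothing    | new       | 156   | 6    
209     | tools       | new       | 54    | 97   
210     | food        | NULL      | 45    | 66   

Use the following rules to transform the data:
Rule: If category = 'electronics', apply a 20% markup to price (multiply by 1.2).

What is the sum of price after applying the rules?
941.6

Step 1: Records with category = 'electronics' have total price = 273
Step 2: Apply multiplier: 273 × 1.2 = 327.6
Step 3: Other records total: 614
Step 4: Final sum = 327.6 + 614 = 941.6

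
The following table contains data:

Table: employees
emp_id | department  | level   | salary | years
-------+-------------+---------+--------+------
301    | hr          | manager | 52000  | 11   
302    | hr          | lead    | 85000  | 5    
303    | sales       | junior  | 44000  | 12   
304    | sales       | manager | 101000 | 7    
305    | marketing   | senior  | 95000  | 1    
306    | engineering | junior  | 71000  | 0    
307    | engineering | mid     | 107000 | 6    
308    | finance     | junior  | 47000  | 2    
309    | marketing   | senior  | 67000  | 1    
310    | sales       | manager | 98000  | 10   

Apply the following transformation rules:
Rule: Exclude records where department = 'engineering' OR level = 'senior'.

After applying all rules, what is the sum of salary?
427000

Step 1: Find records where department = 'engineering' OR level = 'senior'
Step 2: 4 records match, summing to 340000
Step 3: Original sum: 767000
Step 4: Remaining sum = 767000 - 340000 = 427000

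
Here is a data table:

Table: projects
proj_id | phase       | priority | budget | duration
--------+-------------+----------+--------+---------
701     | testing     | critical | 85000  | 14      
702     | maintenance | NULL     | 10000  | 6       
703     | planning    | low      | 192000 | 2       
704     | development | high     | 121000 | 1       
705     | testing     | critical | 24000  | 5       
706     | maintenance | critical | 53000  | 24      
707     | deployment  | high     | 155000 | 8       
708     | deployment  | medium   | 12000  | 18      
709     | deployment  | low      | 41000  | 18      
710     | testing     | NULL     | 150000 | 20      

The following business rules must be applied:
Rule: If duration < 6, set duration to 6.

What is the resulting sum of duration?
126

Step 1: 3 records have duration < 6
Step 2: These records originally summed to 8
Step 3: After setting to minimum: 3 × 6 = 18
Step 4: Unaffected records sum: 108
Step 5: Final sum = 18 + 108 = 126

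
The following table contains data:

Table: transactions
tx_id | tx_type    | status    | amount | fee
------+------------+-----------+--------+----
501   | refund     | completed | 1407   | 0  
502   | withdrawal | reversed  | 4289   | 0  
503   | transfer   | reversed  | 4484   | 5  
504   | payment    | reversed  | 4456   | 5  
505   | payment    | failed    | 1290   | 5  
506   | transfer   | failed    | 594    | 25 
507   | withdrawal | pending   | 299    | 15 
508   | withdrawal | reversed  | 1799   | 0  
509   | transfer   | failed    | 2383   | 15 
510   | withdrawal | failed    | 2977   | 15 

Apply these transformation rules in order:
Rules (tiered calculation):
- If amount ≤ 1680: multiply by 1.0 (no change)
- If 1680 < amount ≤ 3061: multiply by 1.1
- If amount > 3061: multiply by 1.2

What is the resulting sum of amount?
27339.7

Step 1: Tier 1 (amount ≤ 1680): 4 records, sum = 3590 × 1.0 = 3590.0
Step 2: Tier 2 (1680 < amount ≤ 3061): 3 records, sum = 7159 × 1.1 = 7874.9
Step 3: Tier 3 (amount > 3061): 3 records, sum = 13229 × 1.2 = 15874.8
Step 4: Final sum = 3590.0 + 7874.9 + 15874.8 = 27339.7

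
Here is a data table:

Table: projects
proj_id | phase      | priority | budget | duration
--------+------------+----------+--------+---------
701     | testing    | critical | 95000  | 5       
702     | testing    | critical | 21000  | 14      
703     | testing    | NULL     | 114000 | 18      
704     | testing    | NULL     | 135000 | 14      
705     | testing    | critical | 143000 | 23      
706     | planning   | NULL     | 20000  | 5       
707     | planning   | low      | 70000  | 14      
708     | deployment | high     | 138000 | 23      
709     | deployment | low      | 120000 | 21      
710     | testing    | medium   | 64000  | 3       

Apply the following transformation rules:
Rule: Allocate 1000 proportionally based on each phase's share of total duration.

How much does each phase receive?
deployment: 314.29, planning: 135.71, testing: 550.0

Step 1: Calculate total duration = 140
Step 2: Calculate each phase's proportion:
  deployment: 44/140 = 31.43% → 314.29
  planning: 19/140 = 13.57% → 135.71
  testing: 77/140 = 55.00% → 550.0
Step 3: Verify: sum of allocations ≈ 1000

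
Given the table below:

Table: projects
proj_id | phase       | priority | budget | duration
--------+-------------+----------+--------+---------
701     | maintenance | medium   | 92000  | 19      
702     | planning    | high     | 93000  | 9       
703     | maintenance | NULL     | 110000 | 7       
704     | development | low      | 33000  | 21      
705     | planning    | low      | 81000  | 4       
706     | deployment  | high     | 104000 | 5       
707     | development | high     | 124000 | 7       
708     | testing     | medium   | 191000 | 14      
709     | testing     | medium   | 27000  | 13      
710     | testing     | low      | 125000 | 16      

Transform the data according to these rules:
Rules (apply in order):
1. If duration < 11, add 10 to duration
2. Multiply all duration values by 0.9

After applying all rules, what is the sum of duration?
148.5

Step 1: Apply Rule 1 - Add 10 to records with duration < 11
  - 5 records affected: 32 + (5 × 10) = 82
  - Unaffected records: 83
  - Sum after Rule 1: 165
Step 2: Apply Rule 2 - Multiply all by 0.9
  - 165 × 0.9 = 148.5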